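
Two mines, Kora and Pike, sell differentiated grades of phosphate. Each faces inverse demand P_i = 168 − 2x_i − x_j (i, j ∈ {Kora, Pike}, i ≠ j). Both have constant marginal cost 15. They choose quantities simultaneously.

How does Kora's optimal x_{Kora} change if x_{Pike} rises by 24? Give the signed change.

-6

Mine Kora's profit: π = x_{Kora}(168 − 2x_{Kora} − x_{Pike}) − 15x_{Kora}.
∂π/∂x_{Kora} = 153 − 4x_{Kora} − x_{Pike} = 0 ⇒ x_{Kora} = 38.25 − 0.25x_{Pike}.
The reaction-function slope is −0.25, so a 24-unit rise in x_{Pike} moves x_{Kora} by −0.25 × 24 = −6. Kora's best response falls — the actions are strategic substitutes.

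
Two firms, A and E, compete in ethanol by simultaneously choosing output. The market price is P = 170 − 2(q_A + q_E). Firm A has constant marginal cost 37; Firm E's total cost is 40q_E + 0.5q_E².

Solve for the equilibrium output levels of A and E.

25.3125, 15.875

Firm A's profit: π = q_A(170 − 2(q_A + q_E)) − 37q_A.
∂π/∂q_A = 133 − 4q_A − 2q_E = 0, so q_A = 33.25 − 0.5q_E.
For E: ∂π/∂q_E = 130 − 5q_E − 2q_A = 0 ⇒ q_E = 26 − 0.4q_A.
Plugging q_E into A's best response: q_A = 33.25 − 0.5(26 − 0.4q_A) ⇒ 0.8q_A = 20.25, so q_A = 25.3125.
Then q_E = 26 − 0.4·25.3125 = 15.875.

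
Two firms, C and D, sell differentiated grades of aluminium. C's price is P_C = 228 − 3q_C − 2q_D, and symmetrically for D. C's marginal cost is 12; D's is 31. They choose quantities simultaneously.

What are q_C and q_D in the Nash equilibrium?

28.1875, 23.4375

Firm C's profit: π = q_C(228 − 3q_C − 2q_D) − 12q_C.
∂π/∂q_C = 216 − 6q_C − 2q_D = 0 ⇒ q_C = 36 − (1/3)q_D.
Similarly q_D = 197/6 − (1/3)q_C.
Solving the two reaction functions simultaneously: (1 − (−1/3)(−1/3))q_C = 36 − (1/3)·(197/6), so (8/9)q_C = 451/18 and q_C = 28.1875.
Then q_D = 197/6 − (1/3)·28.1875 = 23.4375.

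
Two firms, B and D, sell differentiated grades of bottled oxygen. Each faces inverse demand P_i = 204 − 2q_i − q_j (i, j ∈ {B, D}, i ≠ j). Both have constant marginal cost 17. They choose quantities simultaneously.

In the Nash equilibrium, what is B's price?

Firm B's profit: π = q_B(204 − 2q_B − q_D) − 17q_B.
∂π/∂q_B = 187 − 4q_B − q_D = 0 ⇒ q_B = 46.75 − 0.25q_D.
The game is symmetric, so in equilibrium q_D = q_B: the reaction function gives 1.25q_B = 46.75, hence q_B = 37.4.
P_B = 204 − 2·37.4 − 37.4 = 91.8.

91.8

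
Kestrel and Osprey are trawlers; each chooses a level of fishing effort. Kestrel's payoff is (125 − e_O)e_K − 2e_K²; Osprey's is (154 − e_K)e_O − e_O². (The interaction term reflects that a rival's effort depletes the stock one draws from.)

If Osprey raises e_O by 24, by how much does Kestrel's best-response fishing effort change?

Expanding Kestrel's payoff: 125e_K − e_Oe_K − 2e_K².
∂π/∂e_K = 125 − e_O − 4e_K = 0, so e_K = 31.25 − 0.25e_O.
The reaction-function slope is −0.25, so a 24-unit rise in e_O moves e_K by −0.25 × 24 = −6. Kestrel's best response falls — the actions are strategic substitutes.

-6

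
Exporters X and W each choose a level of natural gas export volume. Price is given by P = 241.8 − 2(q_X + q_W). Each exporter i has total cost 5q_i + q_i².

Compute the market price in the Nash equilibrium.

Exporter X's profit: π = q_X(241.8 − 2(q_X + q_W)) − 5q_X − q_X².
∂π/∂q_X = 236.8 − 6q_X − 2q_W = 0, so q_X = 592/15 − (1/3)q_W.
The game is symmetric, so in equilibrium q_W = q_X: the reaction function gives (4/3)q_X = 592/15, hence q_X = 29.6.
Equilibrium price: P = 241.8 − 2·59.2 = 123.4.

123.4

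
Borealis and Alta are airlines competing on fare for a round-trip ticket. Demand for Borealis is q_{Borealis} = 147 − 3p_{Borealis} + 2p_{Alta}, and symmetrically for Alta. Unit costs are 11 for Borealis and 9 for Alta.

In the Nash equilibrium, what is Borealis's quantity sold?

100.875

Borealis's profit: π = (p_{Borealis} − 11)(147 − 3p_{Borealis} + 2p_{Alta}).
∂π/∂p_{Borealis} = 180 − 6p_{Borealis} + 2p_{Alta} = 0 ⇒ p_{Borealis} = 30 + (1/3)p_{Alta}.
Similarly p_{Alta} = 29 + (1/3)p_{Borealis}.
Solving the two reaction functions simultaneously: (1 − (1/3)(1/3))p_{Borealis} = 30 + (1/3)·29, so (8/9)p_{Borealis} = 119/3 and p_{Borealis} = 44.625.
Then p_{Alta} = 29 + (1/3)·44.625 = 43.875.
q_{Borealis} = 147 − 3·44.625 + 2·43.875 = 100.875.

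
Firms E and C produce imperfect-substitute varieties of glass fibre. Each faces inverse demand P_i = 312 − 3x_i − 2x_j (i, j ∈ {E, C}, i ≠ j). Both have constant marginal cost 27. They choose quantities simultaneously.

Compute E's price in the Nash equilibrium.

Firm E's profit: π = x_E(312 − 3x_E − 2x_C) − 27x_E.
∂π/∂x_E = 285 − 6x_E − 2x_C = 0 ⇒ x_E = 47.5 − (1/3)x_C.
The game is symmetric, so in equilibrium x_C = x_E: the reaction function gives (4/3)x_E = 47.5, hence x_E = 35.625.
P_E = 312 − 3·35.625 − 2·35.625 = 133.875.

133.875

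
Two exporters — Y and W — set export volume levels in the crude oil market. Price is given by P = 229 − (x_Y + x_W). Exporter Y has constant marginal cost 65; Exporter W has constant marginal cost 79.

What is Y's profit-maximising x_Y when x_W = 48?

58

Exporter Y's profit: π = x_Y(229 − (x_Y + x_W)) − 65x_Y.
∂π/∂x_Y = 164 − 2x_Y − x_W = 0, so x_Y = 82 − 0.5x_W.
At x_W = 48: x_Y = 82 − 0.5·48 = 58.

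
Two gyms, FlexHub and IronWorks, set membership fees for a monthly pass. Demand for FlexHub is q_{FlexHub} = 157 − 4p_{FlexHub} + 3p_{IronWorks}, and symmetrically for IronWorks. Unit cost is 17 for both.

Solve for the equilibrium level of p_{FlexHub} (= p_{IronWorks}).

FlexHub's profit: π = (p_{FlexHub} − 17)(157 − 4p_{FlexHub} + 3p_{IronWorks}).
∂π/∂p_{FlexHub} = 225 − 8p_{FlexHub} + 3p_{IronWorks} = 0 ⇒ p_{FlexHub} = 28.125 + 0.375p_{IronWorks}.
Setting p_{FlexHub} = p_{IronWorks} in the reaction function: p_{FlexHub} = 28.125 + 0.375p_{FlexHub}, so p_{FlexHub} = 28.125 / 0.625 = 45.

45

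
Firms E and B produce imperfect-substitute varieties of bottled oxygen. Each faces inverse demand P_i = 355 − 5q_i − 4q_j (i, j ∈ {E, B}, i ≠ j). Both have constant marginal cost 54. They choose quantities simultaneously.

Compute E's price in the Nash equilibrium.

Firm E's profit: π = q_E(355 − 5q_E − 4q_B) − 54q_E.
∂π/∂q_E = 301 − 10q_E − 4q_B = 0 ⇒ q_E = 30.1 − 0.4q_B.
Setting q_E = q_B in the reaction function: q_E = 30.1 − 0.4q_E, so q_E = 30.1 / 1.4 = 21.5.
P_E = 355 − 5·21.5 − 4·21.5 = 161.5.

161.5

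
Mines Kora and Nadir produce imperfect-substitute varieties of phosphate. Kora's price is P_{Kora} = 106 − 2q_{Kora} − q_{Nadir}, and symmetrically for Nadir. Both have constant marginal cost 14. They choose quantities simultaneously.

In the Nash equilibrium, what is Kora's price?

50.8

Mine Kora's profit: π = q_{Kora}(106 − 2q_{Kora} − q_{Nadir}) − 14q_{Kora}.
∂π/∂q_{Kora} = 92 − 4q_{Kora} − q_{Nadir} = 0 ⇒ q_{Kora} = 23 − 0.25q_{Nadir}.
By symmetry q_{Nadir} = q_{Kora}; substituting into the reaction function, 1.25q_{Kora} = 23 and q_{Kora} = 18.4.
P_{Kora} = 106 − 2·18.4 − 18.4 = 50.8.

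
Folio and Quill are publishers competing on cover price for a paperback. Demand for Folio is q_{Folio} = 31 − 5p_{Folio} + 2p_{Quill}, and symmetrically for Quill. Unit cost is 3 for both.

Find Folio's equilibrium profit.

Folio's profit: π = (p_{Folio} − 3)(31 − 5p_{Folio} + 2p_{Quill}).
∂π/∂p_{Folio} = 46 − 10p_{Folio} + 2p_{Quill} = 0 ⇒ p_{Folio} = 4.6 + 0.2p_{Quill}.
By symmetry p_{Quill} = p_{Folio}; substituting into the reaction function, 0.8p_{Folio} = 4.6 and p_{Folio} = 5.75.
q_{Folio} = 31 − 5·5.75 + 2·5.75 = 13.75.
Profit = (5.75 − 3)·13.75 = 37.8125.

37.8125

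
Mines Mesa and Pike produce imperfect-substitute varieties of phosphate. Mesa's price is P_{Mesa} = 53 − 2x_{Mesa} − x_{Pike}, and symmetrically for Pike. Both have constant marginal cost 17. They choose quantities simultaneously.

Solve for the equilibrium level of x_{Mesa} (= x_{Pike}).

Mine Mesa's profit: π = x_{Mesa}(53 − 2x_{Mesa} − x_{Pike}) − 17x_{Mesa}.
∂π/∂x_{Mesa} = 36 − 4x_{Mesa} − x_{Pike} = 0 ⇒ x_{Mesa} = 9 − 0.25x_{Pike}.
The game is symmetric, so in equilibrium x_{Pike} = x_{Mesa}: the reaction function gives 1.25x_{Mesa} = 9, hence x_{Mesa} = 7.2.

7.2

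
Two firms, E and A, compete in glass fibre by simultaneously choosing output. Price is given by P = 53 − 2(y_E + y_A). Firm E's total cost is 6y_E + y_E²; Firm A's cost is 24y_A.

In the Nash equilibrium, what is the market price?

Firm E's profit: π = y_E(53 − 2(y_E + y_A)) − 6y_E − y_E².
∂π/∂y_E = 47 − 6y_E − 2y_A = 0, so y_E = 47/6 − (1/3)y_A.
For A: ∂π/∂y_A = 29 − 4y_A − 2y_E = 0 ⇒ y_A = 7.25 − 0.5y_E.
Solving the two reaction functions simultaneously: (1 − (−1/3)(−0.5))y_E = 47/6 − (1/3)·7.25, so (5/6)y_E = 65/12 and y_E = 6.5.
Then y_A = 7.25 − 0.5·6.5 = 4.
Equilibrium price: P = 53 − 2·10.5 = 32.

32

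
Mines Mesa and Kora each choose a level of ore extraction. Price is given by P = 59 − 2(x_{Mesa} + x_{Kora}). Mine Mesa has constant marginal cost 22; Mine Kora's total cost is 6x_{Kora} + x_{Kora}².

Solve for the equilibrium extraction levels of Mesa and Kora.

Mine Mesa's profit: π = x_{Mesa}(59 − 2(x_{Mesa} + x_{Kora})) − 22x_{Mesa}.
∂π/∂x_{Mesa} = 37 − 4x_{Mesa} − 2x_{Kora} = 0, so x_{Mesa} = 9.25 − 0.5x_{Kora}.
For Kora: ∂π/∂x_{Kora} = 53 − 6x_{Kora} − 2x_{Mesa} = 0 ⇒ x_{Kora} = 53/6 − (1/3)x_{Mesa}.
Solving the two reaction functions simultaneously: (1 − (−0.5)(−1/3))x_{Mesa} = 9.25 − 0.5·(53/6), so (5/6)x_{Mesa} = 29/6 and x_{Mesa} = 5.8.
Then x_{Kora} = 53/6 − (1/3)·5.8 = 6.9.

5.8, 6.9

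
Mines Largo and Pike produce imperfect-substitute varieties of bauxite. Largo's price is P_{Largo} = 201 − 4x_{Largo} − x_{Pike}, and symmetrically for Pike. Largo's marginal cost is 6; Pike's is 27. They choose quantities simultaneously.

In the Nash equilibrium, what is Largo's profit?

1936

Mine Largo's profit: π = x_{Largo}(201 − 4x_{Largo} − x_{Pike}) − 6x_{Largo}.
∂π/∂x_{Largo} = 195 − 8x_{Largo} − x_{Pike} = 0 ⇒ x_{Largo} = 24.375 − 0.125x_{Pike}.
Similarly x_{Pike} = 21.75 − 0.125x_{Largo}.
Substituting the second reaction function into the first: x_{Largo} = 24.375 − 0.125(21.75 − 0.125x_{Largo}), which gives (63/64)x_{Largo} = 693/32 ⇒ x_{Largo} = 22.
Then x_{Pike} = 21.75 − 0.125·22 = 19.
P_{Largo} = 201 − 4·22 − 19 = 94.
Profit = (94 − 6)·22 = 1936.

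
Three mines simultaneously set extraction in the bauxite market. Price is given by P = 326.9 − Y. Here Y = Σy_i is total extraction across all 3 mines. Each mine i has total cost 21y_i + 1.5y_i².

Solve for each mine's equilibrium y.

A representative mine's profit is π_i = y_i(326.9 − Y) − 21y_i − 1.5y_i², with Y = y_i + Σ_{j≠i} y_j.
First-order condition: 305.9 − 5y_i − Σ_{j≠i} y_j = 0.
In a symmetric equilibrium every mine chooses the same y, so Σ_{j≠i} y_j = 2y. The condition becomes 305.9 − 7y = 0, giving y = 305.9/7 = 43.7.

43.7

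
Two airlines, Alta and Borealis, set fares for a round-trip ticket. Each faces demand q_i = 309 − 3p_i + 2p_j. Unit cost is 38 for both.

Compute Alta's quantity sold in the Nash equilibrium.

Alta's profit: π = (p_{Alta} − 38)(309 − 3p_{Alta} + 2p_{Borealis}).
∂π/∂p_{Alta} = 423 − 6p_{Alta} + 2p_{Borealis} = 0 ⇒ p_{Alta} = 70.5 + (1/3)p_{Borealis}.
Setting p_{Alta} = p_{Borealis} in the reaction function: p_{Alta} = 70.5 + (1/3)p_{Alta}, so p_{Alta} = 70.5 / (2/3) = 105.75.
q_{Alta} = 309 − 3·105.75 + 2·105.75 = 203.25.

203.25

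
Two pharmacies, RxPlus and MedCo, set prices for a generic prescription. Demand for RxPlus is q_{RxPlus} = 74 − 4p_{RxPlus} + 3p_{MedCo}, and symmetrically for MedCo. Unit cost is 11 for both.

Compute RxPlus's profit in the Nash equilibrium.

635.04

RxPlus's profit: π = (p_{RxPlus} − 11)(74 − 4p_{RxPlus} + 3p_{MedCo}).
∂π/∂p_{RxPlus} = 118 − 8p_{RxPlus} + 3p_{MedCo} = 0 ⇒ p_{RxPlus} = 14.75 + 0.375p_{MedCo}.
The game is symmetric, so in equilibrium p_{MedCo} = p_{RxPlus}: the reaction function gives 0.625p_{RxPlus} = 14.75, hence p_{RxPlus} = 23.6.
q_{RxPlus} = 74 − 4·23.6 + 3·23.6 = 50.4.
Profit = (23.6 − 11)·50.4 = 635.04.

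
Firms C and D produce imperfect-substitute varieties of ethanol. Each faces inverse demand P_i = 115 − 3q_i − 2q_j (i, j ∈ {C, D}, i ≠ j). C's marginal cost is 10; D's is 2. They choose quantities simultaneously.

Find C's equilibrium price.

47.875

Firm C's profit: π = q_C(115 − 3q_C − 2q_D) − 10q_C.
∂π/∂q_C = 105 − 6q_C − 2q_D = 0 ⇒ q_C = 17.5 − (1/3)q_D.
Similarly q_D = 113/6 − (1/3)q_C.
Plugging q_D into C's best response: q_C = 17.5 − (1/3)(113/6 − (1/3)q_C) ⇒ (8/9)q_C = 101/9, so q_C = 12.625.
Then q_D = 113/6 − (1/3)·12.625 = 14.625.
P_C = 115 − 3·12.625 − 2·14.625 = 47.875.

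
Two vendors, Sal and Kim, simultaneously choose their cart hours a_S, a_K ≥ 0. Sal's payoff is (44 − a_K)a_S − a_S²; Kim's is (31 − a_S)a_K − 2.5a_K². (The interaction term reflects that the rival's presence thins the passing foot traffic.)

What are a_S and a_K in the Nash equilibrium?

Expanding Sal's payoff: 44a_S − a_Ka_S − a_S².
∂π/∂a_S = 44 − a_K − 2a_S = 0, so a_S = 22 − 0.5a_K.
Likewise for Kim: a_K = 6.2 − 0.2a_S.
Substituting the second reaction function into the first: a_S = 22 − 0.5(6.2 − 0.2a_S), which gives 0.9a_S = 18.9 ⇒ a_S = 21.
Then a_K = 6.2 − 0.2·21 = 2.

21, 2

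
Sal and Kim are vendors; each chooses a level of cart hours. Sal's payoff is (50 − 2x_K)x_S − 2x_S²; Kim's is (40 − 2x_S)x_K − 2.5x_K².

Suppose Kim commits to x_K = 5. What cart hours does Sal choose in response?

10

Expanding Sal's payoff: 50x_S − 2x_Kx_S − 2x_S².
∂π/∂x_S = 50 − 2x_K − 4x_S = 0, so x_S = 12.5 − 0.5x_K.
At x_K = 5: x_S = 12.5 − 0.5·5 = 10.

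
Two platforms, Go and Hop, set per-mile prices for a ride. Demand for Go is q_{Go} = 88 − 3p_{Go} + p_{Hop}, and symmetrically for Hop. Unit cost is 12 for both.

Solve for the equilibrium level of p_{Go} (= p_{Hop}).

Go's profit: π = (p_{Go} − 12)(88 − 3p_{Go} + p_{Hop}).
∂π/∂p_{Go} = 124 − 6p_{Go} + p_{Hop} = 0 ⇒ p_{Go} = 62/3 + (1/6)p_{Hop}.
By symmetry p_{Hop} = p_{Go}; substituting into the reaction function, (5/6)p_{Go} = 62/3 and p_{Go} = 24.8.

24.8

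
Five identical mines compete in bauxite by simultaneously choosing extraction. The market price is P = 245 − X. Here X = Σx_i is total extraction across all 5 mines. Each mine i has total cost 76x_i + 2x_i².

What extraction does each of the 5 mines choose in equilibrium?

A representative mine's profit is π_i = x_i(245 − X) − 76x_i − 2x_i², with X = x_i + Σ_{j≠i} x_j.
First-order condition: 169 − 6x_i − Σ_{j≠i} x_j = 0.
Imposing symmetry (x_j = x for all j) turns Σ_{j≠i} x_j into 4x, so 169 = 10x and x = 16.9.

16.9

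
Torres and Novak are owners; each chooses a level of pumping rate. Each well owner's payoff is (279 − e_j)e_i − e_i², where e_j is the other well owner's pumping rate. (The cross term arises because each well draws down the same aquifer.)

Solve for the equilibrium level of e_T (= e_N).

Torres's payoff is (279 − e_N)e_T − e_T².
∂π/∂e_T = 279 − e_N − 2e_T = 0, so e_T = 139.5 − 0.5e_N.
Setting e_T = e_N in the reaction function: e_T = 139.5 − 0.5e_T, so e_T = 139.5 / 1.5 = 93.

93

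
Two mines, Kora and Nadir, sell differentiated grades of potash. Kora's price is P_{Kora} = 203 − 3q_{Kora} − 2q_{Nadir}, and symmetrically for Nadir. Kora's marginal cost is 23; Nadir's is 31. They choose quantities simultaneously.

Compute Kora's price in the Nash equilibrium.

92

Mine Kora's profit: π = q_{Kora}(203 − 3q_{Kora} − 2q_{Nadir}) − 23q_{Kora}.
∂π/∂q_{Kora} = 180 − 6q_{Kora} − 2q_{Nadir} = 0 ⇒ q_{Kora} = 30 − (1/3)q_{Nadir}.
Similarly q_{Nadir} = 86/3 − (1/3)q_{Kora}.
Substituting the second reaction function into the first: q_{Kora} = 30 − (1/3)(86/3 − (1/3)q_{Kora}), which gives (8/9)q_{Kora} = 184/9 ⇒ q_{Kora} = 23.
Then q_{Nadir} = 86/3 − (1/3)·23 = 21.
P_{Kora} = 203 − 3·23 − 2·21 = 92.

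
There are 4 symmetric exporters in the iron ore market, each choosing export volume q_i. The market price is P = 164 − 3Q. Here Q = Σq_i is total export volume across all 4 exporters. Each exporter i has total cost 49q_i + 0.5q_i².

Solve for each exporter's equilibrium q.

7.1875

A representative exporter's profit is π_i = q_i(164 − 3Q) − 49q_i − 0.5q_i², with Q = q_i + Σ_{j≠i} q_j.
First-order condition: 115 − 7q_i − 3Σ_{j≠i} q_j = 0.
Imposing symmetry (q_j = q for all j) turns Σ_{j≠i} q_j into 3q, so 115 = 16q and q = 7.1875.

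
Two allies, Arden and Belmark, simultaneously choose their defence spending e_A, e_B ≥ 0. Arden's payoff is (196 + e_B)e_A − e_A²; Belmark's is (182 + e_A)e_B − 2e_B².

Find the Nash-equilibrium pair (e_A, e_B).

138, 80

Expanding Arden's payoff: 196e_A + e_Be_A − e_A².
∂π/∂e_A = 196 + e_B − 2e_A = 0, so e_A = 98 + 0.5e_B.
Likewise for Belmark: e_B = 45.5 + 0.25e_A.
Substituting the second reaction function into the first: e_A = 98 + 0.5(45.5 + 0.25e_A), which gives 0.875e_A = 120.75 ⇒ e_A = 138.
Then e_B = 45.5 + 0.25·138 = 80.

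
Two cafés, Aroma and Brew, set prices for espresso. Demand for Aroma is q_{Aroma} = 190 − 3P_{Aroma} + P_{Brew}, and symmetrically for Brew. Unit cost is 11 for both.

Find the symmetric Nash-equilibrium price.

44.6

Aroma's profit: π = (P_{Aroma} − 11)(190 − 3P_{Aroma} + P_{Brew}).
∂π/∂P_{Aroma} = 223 − 6P_{Aroma} + P_{Brew} = 0 ⇒ P_{Aroma} = 223/6 + (1/6)P_{Brew}.
The game is symmetric, so in equilibrium P_{Brew} = P_{Aroma}: the reaction function gives (5/6)P_{Aroma} = 223/6, hence P_{Aroma} = 44.6.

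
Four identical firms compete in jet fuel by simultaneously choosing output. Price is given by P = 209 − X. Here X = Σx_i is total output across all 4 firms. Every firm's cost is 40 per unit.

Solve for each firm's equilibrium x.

A representative firm's profit is π_i = x_i(209 − X) − 40x_i, with X = x_i + Σ_{j≠i} x_j.
First-order condition: 169 − 2x_i − Σ_{j≠i} x_j = 0.
Imposing symmetry (x_j = x for all j) turns Σ_{j≠i} x_j into 3x, so 169 = 5x and x = 33.8.

33.8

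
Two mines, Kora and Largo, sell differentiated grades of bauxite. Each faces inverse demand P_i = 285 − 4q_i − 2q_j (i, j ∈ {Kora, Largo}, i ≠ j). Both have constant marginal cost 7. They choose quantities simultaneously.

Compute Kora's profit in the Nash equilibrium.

Mine Kora's profit: π = q_{Kora}(285 − 4q_{Kora} − 2q_{Largo}) − 7q_{Kora}.
∂π/∂q_{Kora} = 278 − 8q_{Kora} − 2q_{Largo} = 0 ⇒ q_{Kora} = 34.75 − 0.25q_{Largo}.
The game is symmetric, so in equilibrium q_{Largo} = q_{Kora}: the reaction function gives 1.25q_{Kora} = 34.75, hence q_{Kora} = 27.8.
P_{Kora} = 285 − 4·27.8 − 2·27.8 = 118.2.
Profit = (118.2 − 7)·27.8 = 3091.36.

3091.36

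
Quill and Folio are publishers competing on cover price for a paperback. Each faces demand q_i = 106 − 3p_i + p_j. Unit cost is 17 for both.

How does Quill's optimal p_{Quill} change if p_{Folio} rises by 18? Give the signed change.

3

Quill's profit: π = (p_{Quill} − 17)(106 − 3p_{Quill} + p_{Folio}).
∂π/∂p_{Quill} = 157 − 6p_{Quill} + p_{Folio} = 0 ⇒ p_{Quill} = 157/6 + (1/6)p_{Folio}.
The reaction-function slope is 1/6, so an 18-unit rise in p_{Folio} moves p_{Quill} by 1/6 × 18 = 3. Quill's best response rises — the actions are strategic complements.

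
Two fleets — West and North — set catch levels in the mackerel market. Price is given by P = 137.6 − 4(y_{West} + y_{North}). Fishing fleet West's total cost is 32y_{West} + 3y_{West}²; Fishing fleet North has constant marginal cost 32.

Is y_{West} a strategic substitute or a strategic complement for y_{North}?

Fishing fleet West's profit: π = y_{West}(137.6 − 4(y_{West} + y_{North})) − 32y_{West} − 3y_{West}².
∂π/∂y_{West} = 105.6 − 14y_{West} − 4y_{North} = 0, so y_{West} = 264/35 − (2/7)y_{North}.
The best-response slope dy_{West}/dy_{North} = −2/7 < 0: the reaction function is downward-sloping, so the choices are strategic substitutes.

strategic substitutes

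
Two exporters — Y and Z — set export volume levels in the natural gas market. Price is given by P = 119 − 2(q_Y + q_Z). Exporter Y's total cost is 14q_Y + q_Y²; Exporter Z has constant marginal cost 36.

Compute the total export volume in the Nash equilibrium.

27.1

Exporter Y's profit: π = q_Y(119 − 2(q_Y + q_Z)) − 14q_Y − q_Y².
∂π/∂q_Y = 105 − 6q_Y − 2q_Z = 0, so q_Y = 17.5 − (1/3)q_Z.
For Z: ∂π/∂q_Z = 83 − 4q_Z − 2q_Y = 0 ⇒ q_Z = 20.75 − 0.5q_Y.
Solving the two reaction functions simultaneously: (1 − (−1/3)(−0.5))q_Y = 17.5 − (1/3)·20.75, so (5/6)q_Y = 127/12 and q_Y = 12.7.
Then q_Z = 20.75 − 0.5·12.7 = 14.4.
Total export volume: 12.7 + 14.4 = 27.1.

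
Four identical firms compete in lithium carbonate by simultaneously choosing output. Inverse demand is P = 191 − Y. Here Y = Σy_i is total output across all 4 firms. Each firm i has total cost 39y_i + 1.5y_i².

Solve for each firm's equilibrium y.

19

A representative firm's profit is π_i = y_i(191 − Y) − 39y_i − 1.5y_i², with Y = y_i + Σ_{j≠i} y_j.
First-order condition: 152 − 5y_i − Σ_{j≠i} y_j = 0.
With identical firms, set every y_j = y: then 152 − 5y − 3y = 0, i.e. y = 152/8 = 19.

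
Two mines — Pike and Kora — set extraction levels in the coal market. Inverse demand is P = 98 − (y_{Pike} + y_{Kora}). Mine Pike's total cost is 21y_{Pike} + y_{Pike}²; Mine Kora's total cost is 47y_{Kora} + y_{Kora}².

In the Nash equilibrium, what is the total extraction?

25.6

Mine Pike's profit: π = y_{Pike}(98 − (y_{Pike} + y_{Kora})) − 21y_{Pike} − y_{Pike}².
∂π/∂y_{Pike} = 77 − 4y_{Pike} − y_{Kora} = 0, so y_{Pike} = 19.25 − 0.25y_{Kora}.
By the same steps for Kora: y_{Kora} = 12.75 − 0.25y_{Pike}.
Plugging y_{Kora} into Pike's best response: y_{Pike} = 19.25 − 0.25(12.75 − 0.25y_{Pike}) ⇒ 0.9375y_{Pike} = 16.0625, so y_{Pike} = 257/15.
Then y_{Kora} = 12.75 − 0.25·(257/15) = 127/15.
Total extraction: 257/15 + 127/15 = 25.6.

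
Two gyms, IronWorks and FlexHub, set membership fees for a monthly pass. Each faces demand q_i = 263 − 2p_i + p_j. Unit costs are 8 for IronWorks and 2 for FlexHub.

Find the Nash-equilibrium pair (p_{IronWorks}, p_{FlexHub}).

92.2, 89.8

IronWorks's profit: π = (p_{IronWorks} − 8)(263 − 2p_{IronWorks} + p_{FlexHub}).
∂π/∂p_{IronWorks} = 279 − 4p_{IronWorks} + p_{FlexHub} = 0 ⇒ p_{IronWorks} = 69.75 + 0.25p_{FlexHub}.
Similarly p_{FlexHub} = 66.75 + 0.25p_{IronWorks}.
Plugging p_{FlexHub} into IronWorks's best response: p_{IronWorks} = 69.75 + 0.25(66.75 + 0.25p_{IronWorks}) ⇒ 0.9375p_{IronWorks} = 86.4375, so p_{IronWorks} = 92.2.
Then p_{FlexHub} = 66.75 + 0.25·92.2 = 89.8.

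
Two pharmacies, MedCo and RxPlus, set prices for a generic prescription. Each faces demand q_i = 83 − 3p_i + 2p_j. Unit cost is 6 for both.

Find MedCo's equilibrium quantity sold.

MedCo's profit: π = (p_{MedCo} − 6)(83 − 3p_{MedCo} + 2p_{RxPlus}).
∂π/∂p_{MedCo} = 101 − 6p_{MedCo} + 2p_{RxPlus} = 0 ⇒ p_{MedCo} = 101/6 + (1/3)p_{RxPlus}.
Setting p_{MedCo} = p_{RxPlus} in the reaction function: p_{MedCo} = 101/6 + (1/3)p_{MedCo}, so p_{MedCo} = (101/6) / (2/3) = 25.25.
q_{MedCo} = 83 − 3·25.25 + 2·25.25 = 57.75.

57.75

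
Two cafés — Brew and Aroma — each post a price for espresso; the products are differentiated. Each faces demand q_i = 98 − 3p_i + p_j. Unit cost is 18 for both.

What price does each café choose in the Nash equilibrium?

Brew's profit: π = (p_{Brew} − 18)(98 − 3p_{Brew} + p_{Aroma}).
∂π/∂p_{Brew} = 152 − 6p_{Brew} + p_{Aroma} = 0 ⇒ p_{Brew} = 76/3 + (1/6)p_{Aroma}.
The game is symmetric, so in equilibrium p_{Aroma} = p_{Brew}: the reaction function gives (5/6)p_{Brew} = 76/3, hence p_{Brew} = 30.4.

30.4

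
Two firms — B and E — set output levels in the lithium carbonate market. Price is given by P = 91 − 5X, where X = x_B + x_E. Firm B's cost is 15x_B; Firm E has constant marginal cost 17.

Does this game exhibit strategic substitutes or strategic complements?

Firm B's profit: π = x_B(91 − 5(x_B + x_E)) − 15x_B.
∂π/∂x_B = 76 − 10x_B − 5x_E = 0, so x_B = 7.6 − 0.5x_E.
The best-response slope dx_B/dx_E = −0.5 < 0: the reaction function is downward-sloping, so the choices are strategic substitutes.

strategic substitutes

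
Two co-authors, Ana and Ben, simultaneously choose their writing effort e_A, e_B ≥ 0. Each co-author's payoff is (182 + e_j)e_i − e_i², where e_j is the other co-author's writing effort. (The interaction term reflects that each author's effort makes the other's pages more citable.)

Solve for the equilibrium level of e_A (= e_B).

Ana's payoff is (182 + e_B)e_A − e_A².
∂π/∂e_A = 182 + e_B − 2e_A = 0, so e_A = 91 + 0.5e_B.
The game is symmetric, so in equilibrium e_B = e_A: the reaction function gives 0.5e_A = 91, hence e_A = 182.

182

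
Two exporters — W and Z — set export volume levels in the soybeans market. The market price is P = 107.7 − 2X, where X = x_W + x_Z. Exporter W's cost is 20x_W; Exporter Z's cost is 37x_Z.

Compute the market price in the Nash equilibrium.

Exporter W's profit: π = x_W(107.7 − 2(x_W + x_Z)) − 20x_W.
∂π/∂x_W = 87.7 − 4x_W − 2x_Z = 0, so x_W = 21.925 − 0.5x_Z.
By the same steps for Z: x_Z = 17.675 − 0.5x_W.
Plugging x_Z into W's best response: x_W = 21.925 − 0.5(17.675 − 0.5x_W) ⇒ 0.75x_W = 13.0875, so x_W = 17.45.
Then x_Z = 17.675 − 0.5·17.45 = 8.95.
Equilibrium price: P = 107.7 − 2·26.4 = 54.9.

54.9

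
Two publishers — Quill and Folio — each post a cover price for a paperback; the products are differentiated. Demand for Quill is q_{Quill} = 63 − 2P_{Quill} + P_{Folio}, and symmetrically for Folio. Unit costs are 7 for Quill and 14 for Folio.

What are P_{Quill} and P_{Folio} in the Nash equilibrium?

26.6, 29.4

Quill's profit: π = (P_{Quill} − 7)(63 − 2P_{Quill} + P_{Folio}).
∂π/∂P_{Quill} = 77 − 4P_{Quill} + P_{Folio} = 0 ⇒ P_{Quill} = 19.25 + 0.25P_{Folio}.
Similarly P_{Folio} = 22.75 + 0.25P_{Quill}.
Substituting the second reaction function into the first: P_{Quill} = 19.25 + 0.25(22.75 + 0.25P_{Quill}), which gives 0.9375P_{Quill} = 24.9375 ⇒ P_{Quill} = 26.6.
Then P_{Folio} = 22.75 + 0.25·26.6 = 29.4.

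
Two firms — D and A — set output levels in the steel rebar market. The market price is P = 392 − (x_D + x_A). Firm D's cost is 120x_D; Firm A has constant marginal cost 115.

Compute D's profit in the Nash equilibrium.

Firm D's profit: π = x_D(392 − (x_D + x_A)) − 120x_D.
∂π/∂x_D = 272 − 2x_D − x_A = 0, so x_D = 136 − 0.5x_A.
By the same steps for A: x_A = 138.5 − 0.5x_D.
Plugging x_A into D's best response: x_D = 136 − 0.5(138.5 − 0.5x_D) ⇒ 0.75x_D = 66.75, so x_D = 89.
Then x_A = 138.5 − 0.5·89 = 94.
Price P = 392 − 183 = 209.
D's profit: (209 − 120)·89 = 7921.

7921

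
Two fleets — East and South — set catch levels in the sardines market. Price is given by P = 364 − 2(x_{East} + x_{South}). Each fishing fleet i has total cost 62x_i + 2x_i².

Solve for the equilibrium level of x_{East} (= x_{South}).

30.2

Fishing fleet East's profit: π = x_{East}(364 − 2(x_{East} + x_{South})) − 62x_{East} − 2x_{East}².
∂π/∂x_{East} = 302 − 8x_{East} − 2x_{South} = 0, so x_{East} = 37.75 − 0.25x_{South}.
The game is symmetric, so in equilibrium x_{South} = x_{East}: the reaction function gives 1.25x_{East} = 37.75, hence x_{East} = 30.2.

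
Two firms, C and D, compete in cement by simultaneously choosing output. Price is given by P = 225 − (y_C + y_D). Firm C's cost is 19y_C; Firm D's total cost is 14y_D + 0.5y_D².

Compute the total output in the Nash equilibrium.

Firm C's profit: π = y_C(225 − (y_C + y_D)) − 19y_C.
∂π/∂y_C = 206 − 2y_C − y_D = 0, so y_C = 103 − 0.5y_D.
For D: ∂π/∂y_D = 211 − 3y_D − y_C = 0 ⇒ y_D = 211/3 − (1/3)y_C.
Substituting the second reaction function into the first: y_C = 103 − 0.5(211/3 − (1/3)y_C), which gives (5/6)y_C = 407/6 ⇒ y_C = 81.4.
Then y_D = 211/3 − (1/3)·81.4 = 43.2.
Total output: 81.4 + 43.2 = 124.6.

124.6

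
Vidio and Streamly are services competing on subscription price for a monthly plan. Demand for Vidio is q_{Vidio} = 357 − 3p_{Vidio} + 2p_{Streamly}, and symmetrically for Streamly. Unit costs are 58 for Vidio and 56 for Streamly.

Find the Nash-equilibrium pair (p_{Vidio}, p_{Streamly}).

Vidio's profit: π = (p_{Vidio} − 58)(357 − 3p_{Vidio} + 2p_{Streamly}).
∂π/∂p_{Vidio} = 531 − 6p_{Vidio} + 2p_{Streamly} = 0 ⇒ p_{Vidio} = 88.5 + (1/3)p_{Streamly}.
Similarly p_{Streamly} = 87.5 + (1/3)p_{Vidio}.
Solving the two reaction functions simultaneously: (1 − (1/3)(1/3))p_{Vidio} = 88.5 + (1/3)·87.5, so (8/9)p_{Vidio} = 353/3 and p_{Vidio} = 132.375.
Then p_{Streamly} = 87.5 + (1/3)·132.375 = 131.625.

132.375, 131.625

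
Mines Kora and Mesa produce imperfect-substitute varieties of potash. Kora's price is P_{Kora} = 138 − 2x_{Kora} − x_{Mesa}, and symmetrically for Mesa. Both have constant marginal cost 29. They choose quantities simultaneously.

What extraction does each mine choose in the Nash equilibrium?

21.8

Mine Kora's profit: π = x_{Kora}(138 − 2x_{Kora} − x_{Mesa}) − 29x_{Kora}.
∂π/∂x_{Kora} = 109 − 4x_{Kora} − x_{Mesa} = 0 ⇒ x_{Kora} = 27.25 − 0.25x_{Mesa}.
The game is symmetric, so in equilibrium x_{Mesa} = x_{Kora}: the reaction function gives 1.25x_{Kora} = 27.25, hence x_{Kora} = 21.8.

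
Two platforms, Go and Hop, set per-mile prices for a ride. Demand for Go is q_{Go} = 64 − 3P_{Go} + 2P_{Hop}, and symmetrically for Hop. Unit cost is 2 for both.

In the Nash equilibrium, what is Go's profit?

Go's profit: π = (P_{Go} − 2)(64 − 3P_{Go} + 2P_{Hop}).
∂π/∂P_{Go} = 70 − 6P_{Go} + 2P_{Hop} = 0 ⇒ P_{Go} = 35/3 + (1/3)P_{Hop}.
The game is symmetric, so in equilibrium P_{Hop} = P_{Go}: the reaction function gives (2/3)P_{Go} = 35/3, hence P_{Go} = 17.5.
q_{Go} = 64 − 3·17.5 + 2·17.5 = 46.5.
Profit = (17.5 − 2)·46.5 = 720.75.

720.75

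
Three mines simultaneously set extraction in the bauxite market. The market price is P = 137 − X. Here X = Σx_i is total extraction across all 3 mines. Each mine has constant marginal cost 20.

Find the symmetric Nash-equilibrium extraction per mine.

29.25

A representative mine's profit is π_i = x_i(137 − X) − 20x_i, with X = x_i + Σ_{j≠i} x_j.
First-order condition: 117 − 2x_i − Σ_{j≠i} x_j = 0.
With identical mines, set every x_j = x: then 117 − 2x − 2x = 0, i.e. x = 117/4 = 29.25.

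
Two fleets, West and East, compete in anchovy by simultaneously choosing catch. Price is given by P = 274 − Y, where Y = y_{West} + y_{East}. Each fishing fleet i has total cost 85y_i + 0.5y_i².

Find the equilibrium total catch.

94.5

Fishing fleet West's profit: π = y_{West}(274 − (y_{West} + y_{East})) − 85y_{West} − 0.5y_{West}².
∂π/∂y_{West} = 189 − 3y_{West} − y_{East} = 0, so y_{West} = 63 − (1/3)y_{East}.
The game is symmetric, so in equilibrium y_{East} = y_{West}: the reaction function gives (4/3)y_{West} = 63, hence y_{West} = 47.25.
Total catch: 47.25 + 47.25 = 94.5.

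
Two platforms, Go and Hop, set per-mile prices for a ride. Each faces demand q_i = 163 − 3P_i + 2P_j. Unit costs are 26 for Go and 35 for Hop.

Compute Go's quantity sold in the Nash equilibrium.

107.8125

Go's profit: π = (P_{Go} − 26)(163 − 3P_{Go} + 2P_{Hop}).
∂π/∂P_{Go} = 241 − 6P_{Go} + 2P_{Hop} = 0 ⇒ P_{Go} = 241/6 + (1/3)P_{Hop}.
Similarly P_{Hop} = 134/3 + (1/3)P_{Go}.
Solving the two reaction functions simultaneously: (1 − (1/3)(1/3))P_{Go} = 241/6 + (1/3)·(134/3), so (8/9)P_{Go} = 991/18 and P_{Go} = 61.9375.
Then P_{Hop} = 134/3 + (1/3)·61.9375 = 65.3125.
q_{Go} = 163 − 3·61.9375 + 2·65.3125 = 107.8125.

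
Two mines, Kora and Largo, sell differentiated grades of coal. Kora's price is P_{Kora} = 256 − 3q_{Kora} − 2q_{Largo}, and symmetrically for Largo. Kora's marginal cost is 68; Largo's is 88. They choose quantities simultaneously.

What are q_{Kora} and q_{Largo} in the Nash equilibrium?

24.75, 19.75

Mine Kora's profit: π = q_{Kora}(256 − 3q_{Kora} − 2q_{Largo}) − 68q_{Kora}.
∂π/∂q_{Kora} = 188 − 6q_{Kora} − 2q_{Largo} = 0 ⇒ q_{Kora} = 94/3 − (1/3)q_{Largo}.
Similarly q_{Largo} = 28 − (1/3)q_{Kora}.
Substituting the second reaction function into the first: q_{Kora} = 94/3 − (1/3)(28 − (1/3)q_{Kora}), which gives (8/9)q_{Kora} = 22 ⇒ q_{Kora} = 24.75.
Then q_{Largo} = 28 − (1/3)·24.75 = 19.75.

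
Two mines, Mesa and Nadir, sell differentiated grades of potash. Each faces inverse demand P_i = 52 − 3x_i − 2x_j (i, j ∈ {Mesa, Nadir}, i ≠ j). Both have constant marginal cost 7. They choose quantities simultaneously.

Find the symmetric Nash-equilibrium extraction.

5.625

Mine Mesa's profit: π = x_{Mesa}(52 − 3x_{Mesa} − 2x_{Nadir}) − 7x_{Mesa}.
∂π/∂x_{Mesa} = 45 − 6x_{Mesa} − 2x_{Nadir} = 0 ⇒ x_{Mesa} = 7.5 − (1/3)x_{Nadir}.
By symmetry x_{Nadir} = x_{Mesa}; substituting into the reaction function, (4/3)x_{Mesa} = 7.5 and x_{Mesa} = 5.625.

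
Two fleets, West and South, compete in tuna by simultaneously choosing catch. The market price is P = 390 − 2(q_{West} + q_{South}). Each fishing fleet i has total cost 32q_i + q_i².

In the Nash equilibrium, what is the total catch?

Fishing fleet West's profit: π = q_{West}(390 − 2(q_{West} + q_{South})) − 32q_{West} − q_{West}².
∂π/∂q_{West} = 358 − 6q_{West} − 2q_{South} = 0, so q_{West} = 179/3 − (1/3)q_{South}.
Setting q_{West} = q_{South} in the reaction function: q_{West} = 179/3 − (1/3)q_{West}, so q_{West} = (179/3) / (4/3) = 44.75.
Total catch: 44.75 + 44.75 = 89.5.

89.5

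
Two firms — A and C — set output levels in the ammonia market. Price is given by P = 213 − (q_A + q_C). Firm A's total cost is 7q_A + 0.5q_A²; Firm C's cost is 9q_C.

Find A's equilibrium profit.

Firm A's profit: π = q_A(213 − (q_A + q_C)) − 7q_A − 0.5q_A².
∂π/∂q_A = 206 − 3q_A − q_C = 0, so q_A = 206/3 − (1/3)q_C.
For C: ∂π/∂q_C = 204 − 2q_C − q_A = 0 ⇒ q_C = 102 − 0.5q_A.
Substituting the second reaction function into the first: q_A = 206/3 − (1/3)(102 − 0.5q_A), which gives (5/6)q_A = 104/3 ⇒ q_A = 41.6.
Then q_C = 102 − 0.5·41.6 = 81.2.
Price P = 213 − 122.8 = 90.2.
A's profit: (90.2 − 7)·41.6 − 0.5(41.6)² = 2595.84.

2595.84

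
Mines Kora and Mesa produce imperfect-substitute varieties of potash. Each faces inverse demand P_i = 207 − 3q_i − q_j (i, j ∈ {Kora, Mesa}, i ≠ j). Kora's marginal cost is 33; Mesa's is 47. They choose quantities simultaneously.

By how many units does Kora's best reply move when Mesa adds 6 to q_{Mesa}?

Mine Kora's profit: π = q_{Kora}(207 − 3q_{Kora} − q_{Mesa}) − 33q_{Kora}.
∂π/∂q_{Kora} = 174 − 6q_{Kora} − q_{Mesa} = 0 ⇒ q_{Kora} = 29 − (1/6)q_{Mesa}.
The reaction-function slope is −1/6, so a 6-unit rise in q_{Mesa} moves q_{Kora} by −1/6 × 6 = −1. Kora's best response falls — the actions are strategic substitutes.

-1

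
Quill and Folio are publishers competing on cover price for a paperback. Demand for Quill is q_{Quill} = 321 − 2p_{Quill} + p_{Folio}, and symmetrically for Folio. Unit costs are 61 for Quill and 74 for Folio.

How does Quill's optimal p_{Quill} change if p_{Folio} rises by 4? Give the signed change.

Quill's profit: π = (p_{Quill} − 61)(321 − 2p_{Quill} + p_{Folio}).
∂π/∂p_{Quill} = 443 − 4p_{Quill} + p_{Folio} = 0 ⇒ p_{Quill} = 110.75 + 0.25p_{Folio}.
The reaction-function slope is 0.25, so a 4-unit rise in p_{Folio} moves p_{Quill} by 0.25 × 4 = 1. Quill's best response rises — the actions are strategic complements.

1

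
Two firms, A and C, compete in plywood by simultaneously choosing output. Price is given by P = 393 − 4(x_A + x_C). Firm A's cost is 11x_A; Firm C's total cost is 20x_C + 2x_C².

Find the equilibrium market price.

165.6

Firm A's profit: π = x_A(393 − 4(x_A + x_C)) − 11x_A.
∂π/∂x_A = 382 − 8x_A − 4x_C = 0, so x_A = 47.75 − 0.5x_C.
For C: ∂π/∂x_C = 373 − 12x_C − 4x_A = 0 ⇒ x_C = 373/12 − (1/3)x_A.
Substituting the second reaction function into the first: x_A = 47.75 − 0.5(373/12 − (1/3)x_A), which gives (5/6)x_A = 773/24 ⇒ x_A = 38.65.
Then x_C = 373/12 − (1/3)·38.65 = 18.2.
Equilibrium price: P = 393 − 4·56.85 = 165.6.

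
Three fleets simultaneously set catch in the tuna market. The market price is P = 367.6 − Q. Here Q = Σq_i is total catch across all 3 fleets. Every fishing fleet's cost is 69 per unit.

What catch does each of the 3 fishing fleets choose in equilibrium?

A representative fishing fleet's profit is π_i = q_i(367.6 − Q) − 69q_i, with Q = q_i + Σ_{j≠i} q_j.
First-order condition: 298.6 − 2q_i − Σ_{j≠i} q_j = 0.
In a symmetric equilibrium every fishing fleet chooses the same q, so Σ_{j≠i} q_j = 2q. The condition becomes 298.6 − 4q = 0, giving q = 298.6/4 = 74.65.

74.65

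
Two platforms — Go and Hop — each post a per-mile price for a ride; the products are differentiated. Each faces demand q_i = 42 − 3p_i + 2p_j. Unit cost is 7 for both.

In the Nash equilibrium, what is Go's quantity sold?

26.25

Go's profit: π = (p_{Go} − 7)(42 − 3p_{Go} + 2p_{Hop}).
∂π/∂p_{Go} = 63 − 6p_{Go} + 2p_{Hop} = 0 ⇒ p_{Go} = 10.5 + (1/3)p_{Hop}.
Setting p_{Go} = p_{Hop} in the reaction function: p_{Go} = 10.5 + (1/3)p_{Go}, so p_{Go} = 10.5 / (2/3) = 15.75.
q_{Go} = 42 − 3·15.75 + 2·15.75 = 26.25.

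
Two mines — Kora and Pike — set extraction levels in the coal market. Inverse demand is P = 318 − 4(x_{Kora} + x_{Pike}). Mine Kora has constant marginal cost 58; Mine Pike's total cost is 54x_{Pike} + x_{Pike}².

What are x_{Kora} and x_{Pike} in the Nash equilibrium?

Mine Kora's profit: π = x_{Kora}(318 − 4(x_{Kora} + x_{Pike})) − 58x_{Kora}.
∂π/∂x_{Kora} = 260 − 8x_{Kora} − 4x_{Pike} = 0, so x_{Kora} = 32.5 − 0.5x_{Pike}.
For Pike: ∂π/∂x_{Pike} = 264 − 10x_{Pike} − 4x_{Kora} = 0 ⇒ x_{Pike} = 26.4 − 0.4x_{Kora}.
Plugging x_{Pike} into Kora's best response: x_{Kora} = 32.5 − 0.5(26.4 − 0.4x_{Kora}) ⇒ 0.8x_{Kora} = 19.3, so x_{Kora} = 24.125.
Then x_{Pike} = 26.4 − 0.4·24.125 = 16.75.

24.125, 16.75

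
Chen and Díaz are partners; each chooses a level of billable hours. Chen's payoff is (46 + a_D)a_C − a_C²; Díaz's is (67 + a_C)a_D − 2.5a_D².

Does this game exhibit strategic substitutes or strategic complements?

strategic complements

Expanding Chen's payoff: 46a_C + a_Da_C − a_C².
∂π/∂a_C = 46 + a_D − 2a_C = 0, so a_C = 23 + 0.5a_D.
The best-response slope da_C/da_D = 0.5 > 0: the reaction function is upward-sloping, so the choices are strategic complements.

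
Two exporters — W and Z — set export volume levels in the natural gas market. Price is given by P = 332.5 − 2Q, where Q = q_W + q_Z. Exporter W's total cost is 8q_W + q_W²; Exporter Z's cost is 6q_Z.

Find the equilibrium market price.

137

Exporter W's profit: π = q_W(332.5 − 2(q_W + q_Z)) − 8q_W − q_W².
∂π/∂q_W = 324.5 − 6q_W − 2q_Z = 0, so q_W = 649/12 − (1/3)q_Z.
For Z: ∂π/∂q_Z = 326.5 − 4q_Z − 2q_W = 0 ⇒ q_Z = 81.625 − 0.5q_W.
Solving the two reaction functions simultaneously: (1 − (−1/3)(−0.5))q_W = 649/12 − (1/3)·81.625, so (5/6)q_W = 26.875 and q_W = 32.25.
Then q_Z = 81.625 − 0.5·32.25 = 65.5.
Equilibrium price: P = 332.5 − 2·97.75 = 137.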